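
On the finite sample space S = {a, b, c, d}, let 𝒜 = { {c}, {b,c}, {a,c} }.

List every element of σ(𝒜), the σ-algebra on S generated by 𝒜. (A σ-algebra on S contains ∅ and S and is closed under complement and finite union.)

σ(𝒜) = { {}, {a}, {b}, {c}, {d}, {a,b}, {a,c}, {a,d}, {b,c}, {b,d}, {c,d}, {a,b,c}, {a,b,d}, {a,c,d}, {b,c,d}, S }

Derivation:
Take S₀ = 𝒜 ∪ {∅, S} = { {}, {c}, {a,c}, {b,c}, S }.
Round 1: +4 →
  {a,d}  = S∖{b,c}
  {b,d}  = S∖{a,c}
  {a,b,c}  = {b,c} ∪ {a,c}
  {a,b,d}  = S∖{c}
  (now 9)
Round 2. New:
  {d}  = S∖{a,b,c}
  {a,c,d}  = {c} ∪ {a,d}
  {b,c,d}  = {c} ∪ {b,d}
  (now 12)
Round 3. New:
  {a}  = S∖{b,c,d}
  {b}  = S∖{a,c,d}
  {c,d}  = {c} ∪ {d}
  (now 15)
Round 4. New:
  {a,b}  = S∖{c,d}
  (now 16)
Round 5: closed — nothing new.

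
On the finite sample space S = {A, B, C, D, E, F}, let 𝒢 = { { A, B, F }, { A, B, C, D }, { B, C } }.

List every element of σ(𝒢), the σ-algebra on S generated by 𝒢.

σ(𝒢) (64 sets): { {  }, { A }, { B }, { C }, { D }, { E }, { F }, { A, B }, { A, C }, { A, D }, { A, E }, { A, F }, { B, C }, { B, D }, { B, E }, { B, F }, { C, D }, { C, E }, { C, F }, { D, E }, { D, F }, { E, F }, { A, B, C }, { A, B, D }, { A, B, E }, { A, B, F }, { A, C, D }, { A, C, E }, { A, C, F }, { A, D, E }, { A, D, F }, { A, E, F }, { B, C, D }, { B, C, E }, { B, C, F }, { B, D, E }, { B, D, F }, { B, E, F }, { C, D, E }, { C, D, F }, { C, E, F }, { D, E, F }, { A, B, C, D }, { A, B, C, E }, { A, B, C, F }, { A, B, D, E }, { A, B, D, F }, { A, B, E, F }, { A, C, D, E }, { A, C, D, F }, { A, C, E, F }, { A, D, E, F }, { B, C, D, E }, { B, C, D, F }, { B, C, E, F }, { B, D, E, F }, { C, D, E, F }, { A, B, C, D, E }, { A, B, C, D, F }, { A, B, C, E, F }, { A, B, D, E, F }, { A, C, D, E, F }, { B, C, D, E, F }, S }

Check:
Take S₀ = 𝒢 ∪ {∅, S} = { {  }, { B, C }, { A, B, F }, { A, B, C, D }, S }.
Round 1 (5 new):
  { E, F }  = complement { A, B, C, D }
  { C, D, E }  = complement { A, B, F }
  { A, B, C, F }  = { B, C } ∪ { A, B, F }
  { A, D, E, F }  = complement { B, C }
  { A, B, C, D, F }  = { A, B, C, D } ∪ { A, B, F }
Round 2: 10 new —
  { E }  = complement { A, B, C, D, F }
  { D, E }  = complement { A, B, C, F }
  { A, B, E, F }  = { E, F } ∪ { A, B, F }
  { B, C, D, E }  = { C, D, E } ∪ { B, C }
  { B, C, E, F }  = { E, F } ∪ { B, C }
  { C, D, E, F }  = { C, D, E } ∪ { E, F }
  { A, B, C, D, E }  = { C, D, E } ∪ { A, B, C, D }
  { A, B, C, E, F }  = { E, F } ∪ { A, B, C, F }
  { A, B, D, E, F }  = { A, D, E, F } ∪ { A, B, F }
  { A, C, D, E, F }  = { C, D, E } ∪ { A, D, E, F }
Round 3 adds 11:
  { B }  = complement { A, C, D, E, F }
  { C }  = complement { A, B, D, E, F }
  { D }  = complement { A, B, C, E, F }
  { F }  = complement { A, B, C, D, E }
  { A, B }  = complement { C, D, E, F }
  { A, D }  = complement { B, C, E, F }
  { A, F }  = complement { B, C, D, E }
  { C, D }  = complement { A, B, E, F }
  { B, C, E }  = { E } ∪ { B, C }
  { D, E, F }  = { E, F } ∪ { D, E }
  { B, C, D, E, F }  = { C, D, E } ∪ { B, C, E, F }
Round 4. New:
  { A }  = complement { B, C, D, E, F }
  { B, D }  = { B } ∪ { D }
  { B, E }  = { B } ∪ { E }
  { B, F }  = { B } ∪ { F }
  { C, E }  = { E } ∪ { C }
  { C, F }  = { F } ∪ { C }
  { D, F }  = { F } ∪ { D }
  { A, B, C }  = complement { D, E, F }
  { A, B, D }  = { A, B } ∪ { A, D }
  { A, B, E }  = { A, B } ∪ { E }
  { A, C, D }  = { C, D } ∪ { A, D }
  { A, C, F }  = { A, F } ∪ { C }
  { A, D, E }  = { E } ∪ { A, D }
  { A, D, F }  = complement { B, C, E }
  { A, E, F }  = { E, F } ∪ { A, F }
  { B, C, D }  = { C, D } ∪ { B }
  { B, C, F }  = { F } ∪ { B, C }
  { B, D, E }  = { B } ∪ { D, E }
  { B, E, F }  = { E, F } ∪ { B }
  { C, D, F }  = { C, D } ∪ { F }
  { C, E, F }  = { E, F } ∪ { C }
  { A, B, C, E }  = { A, B } ∪ { B, C, E }
  { A, B, D, E }  = { A, B } ∪ { D, E }
  { A, B, D, F }  = { A, D } ∪ { A, B, F }
  { A, C, D, E }  = { C, D, E } ∪ { A, D }
  { A, C, D, F }  = { C, D } ∪ { A, F }
  { B, D, E, F }  = { B } ∪ { D, E, F }
Round 5: +6 →
  { A, C }  = complement { B, D, E, F }
  { A, E }  = { A } ∪ { E }
  { A, C, E }  = { C, E } ∪ { A }
  { B, D, F }  = { B } ∪ { D, F }
  { A, C, E, F }  = complement { B, D }
  { B, C, D, F }  = { C, D } ∪ { B, C, F }
Round 6: stable.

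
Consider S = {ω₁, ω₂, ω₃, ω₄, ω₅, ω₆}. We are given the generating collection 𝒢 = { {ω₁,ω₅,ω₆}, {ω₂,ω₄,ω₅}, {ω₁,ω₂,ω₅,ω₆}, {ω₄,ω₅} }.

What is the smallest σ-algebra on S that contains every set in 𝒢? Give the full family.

Answer: σ(𝒢) = { {}, {ω₂}, {ω₃}, {ω₄}, {ω₅}, {ω₁,ω₆}, {ω₂,ω₃}, {ω₂,ω₄}, {ω₂,ω₅}, {ω₃,ω₄}, {ω₃,ω₅}, {ω₄,ω₅}, {ω₁,ω₂,ω₆}, {ω₁,ω₃,ω₆}, {ω₁,ω₄,ω₆}, {ω₁,ω₅,ω₆}, {ω₂,ω₃,ω₄}, {ω₂,ω₃,ω₅}, {ω₂,ω₄,ω₅}, {ω₃,ω₄,ω₅}, {ω₁,ω₂,ω₃,ω₆}, {ω₁,ω₂,ω₄,ω₆}, {ω₁,ω₂,ω₅,ω₆}, {ω₁,ω₃,ω₄,ω₆}, {ω₁,ω₃,ω₅,ω₆}, {ω₁,ω₄,ω₅,ω₆}, {ω₂,ω₃,ω₄,ω₅}, {ω₁,ω₂,ω₃,ω₄,ω₆}, {ω₁,ω₂,ω₃,ω₅,ω₆}, {ω₁,ω₂,ω₄,ω₅,ω₆}, {ω₁,ω₃,ω₄,ω₅,ω₆}, S }

Derivation:
Start: 𝒢 ∪ {∅, S} = { {}, {ω₄,ω₅}, {ω₁,ω₅,ω₆}, {ω₂,ω₄,ω₅}, {ω₁,ω₂,ω₅,ω₆}, S }.
Iteration 1 adds 6:
  {ω₃,ω₄}  = complement {ω₁,ω₂,ω₅,ω₆}
  {ω₁,ω₃,ω₆}  = complement {ω₂,ω₄,ω₅}
  {ω₂,ω₃,ω₄}  = complement {ω₁,ω₅,ω₆}
  {ω₁,ω₂,ω₃,ω₆}  = complement {ω₄,ω₅}
  {ω₁,ω₄,ω₅,ω₆}  = {ω₄,ω₅} ∪ {ω₁,ω₅,ω₆}
  {ω₁,ω₂,ω₄,ω₅,ω₆}  = {ω₄,ω₅} ∪ {ω₁,ω₂,ω₅,ω₆}
  — 12 sets.
Iteration 2 adds 9:
  {ω₃}  = complement {ω₁,ω₂,ω₄,ω₅,ω₆}
  {ω₂,ω₃}  = complement {ω₁,ω₄,ω₅,ω₆}
  {ω₃,ω₄,ω₅}  = {ω₃,ω₄} ∪ {ω₄,ω₅}
  {ω₁,ω₃,ω₄,ω₆}  = {ω₃,ω₄} ∪ {ω₁,ω₃,ω₆}
  {ω₁,ω₃,ω₅,ω₆}  = {ω₁,ω₃,ω₆} ∪ {ω₁,ω₅,ω₆}
  {ω₂,ω₃,ω₄,ω₅}  = {ω₃,ω₄} ∪ {ω₂,ω₄,ω₅}
  {ω₁,ω₂,ω₃,ω₄,ω₆}  = {ω₃,ω₄} ∪ {ω₁,ω₂,ω₃,ω₆}
  {ω₁,ω₂,ω₃,ω₅,ω₆}  = {ω₁,ω₃,ω₆} ∪ {ω₁,ω₂,ω₅,ω₆}
  {ω₁,ω₃,ω₄,ω₅,ω₆}  = {ω₃,ω₄} ∪ {ω₁,ω₄,ω₅,ω₆}
  — 21 sets.
Iteration 3. New:
  {ω₂}  = complement {ω₁,ω₃,ω₄,ω₅,ω₆}
  {ω₄}  = complement {ω₁,ω₂,ω₃,ω₅,ω₆}
  {ω₅}  = complement {ω₁,ω₂,ω₃,ω₄,ω₆}
  {ω₁,ω₆}  = complement {ω₂,ω₃,ω₄,ω₅}
  {ω₂,ω₄}  = complement {ω₁,ω₃,ω₅,ω₆}
  {ω₂,ω₅}  = complement {ω₁,ω₃,ω₄,ω₆}
  {ω₁,ω₂,ω₆}  = complement {ω₃,ω₄,ω₅}
  — 28 sets.
Iteration 4 adds 4:
  {ω₃,ω₅}  = {ω₅} ∪ {ω₃}
  {ω₁,ω₄,ω₆}  = {ω₁,ω₆} ∪ {ω₄}
  {ω₂,ω₃,ω₅}  = {ω₂,ω₅} ∪ {ω₃}
  {ω₁,ω₂,ω₄,ω₆}  = {ω₁,ω₆} ∪ {ω₂,ω₄}
  — 32 sets.
After Iteration 5 the family is unchanged; done.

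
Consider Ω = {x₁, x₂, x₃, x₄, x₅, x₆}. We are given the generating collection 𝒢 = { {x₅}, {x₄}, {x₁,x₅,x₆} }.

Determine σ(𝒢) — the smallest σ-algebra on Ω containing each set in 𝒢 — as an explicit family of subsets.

Seed the family with 𝒢 together with ∅ and Ω: { {}, {x₄}, {x₅}, {x₁,x₅,x₆}, Ω }.
Step 1. New:
  {x₄,x₅}  = {x₄} ∪ {x₅}
  {x₂,x₃,x₄}  = {x₁,x₅,x₆}ᶜ
  {x₁,x₄,x₅,x₆}  = {x₁,x₅,x₆} ∪ {x₄}
  {x₁,x₂,x₃,x₄,x₆}  = {x₅}ᶜ
  {x₁,x₂,x₃,x₅,x₆}  = {x₄}ᶜ
Step 2 (3 new):
  {x₂,x₃}  = {x₁,x₄,x₅,x₆}ᶜ
  {x₁,x₂,x₃,x₆}  = {x₄,x₅}ᶜ
  {x₂,x₃,x₄,x₅}  = {x₂,x₃,x₄} ∪ {x₅}
Step 3: 2 new —
  {x₁,x₆}  = {x₂,x₃,x₄,x₅}ᶜ
  {x₂,x₃,x₅}  = {x₂,x₃} ∪ {x₅}
Step 4: 1 new —
  {x₁,x₄,x₆}  = {x₂,x₃,x₅}ᶜ
After Step 5 the family is unchanged; done.

σ(𝒢) = { {}, {x₄}, {x₅}, {x₁,x₆}, {x₂,x₃}, {x₄,x₅}, {x₁,x₄,x₆}, {x₁,x₅,x₆}, {x₂,x₃,x₄}, {x₂,x₃,x₅}, {x₁,x₂,x₃,x₆}, {x₁,x₄,x₅,x₆}, {x₂,x₃,x₄,x₅}, {x₁,x₂,x₃,x₄,x₆}, {x₁,x₂,x₃,x₅,x₆}, Ω }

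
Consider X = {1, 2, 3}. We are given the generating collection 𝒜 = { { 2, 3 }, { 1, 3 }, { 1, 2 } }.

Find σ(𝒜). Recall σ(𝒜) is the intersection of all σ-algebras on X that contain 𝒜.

Start: 𝒜 ∪ {∅, X} = { ∅, { 1, 2 }, { 1, 3 }, { 2, 3 }, X }.
Round 1 (3 new):
  { 1 }  = complement { 2, 3 }
  { 2 }  = complement { 1, 3 }
  { 3 }  = complement { 1, 2 }
  [8 total]
Round 2 adds nothing — fixpoint reached.

Therefore σ(𝒜) = { ∅, { 1 }, { 2 }, { 3 }, { 1, 2 }, { 1, 3 }, { 2, 3 }, X } (|σ(𝒜)| = 8).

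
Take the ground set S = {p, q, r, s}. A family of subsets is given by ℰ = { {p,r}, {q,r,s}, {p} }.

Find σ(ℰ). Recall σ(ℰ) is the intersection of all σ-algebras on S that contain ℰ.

Take S₀ = ℰ ∪ {∅, S} = { {}, {p}, {p,r}, {q,r,s}, S }.
Iteration 1: 1 new —
  {q,s}  = {p,r}ᶜ
  |family| = 6
Iteration 2 adds 1:
  {p,q,s}  = {q,s} ∪ {p}
  |family| = 7
Iteration 3 adds 1:
  {r}  = {p,q,s}ᶜ
  |family| = 8
Iteration 4: already closed under ᶜ and ∪.

Therefore σ(ℰ) = { {}, {p}, {r}, {p,r}, {q,s}, {p,q,s}, {q,r,s}, S } (|σ(ℰ)| = 8).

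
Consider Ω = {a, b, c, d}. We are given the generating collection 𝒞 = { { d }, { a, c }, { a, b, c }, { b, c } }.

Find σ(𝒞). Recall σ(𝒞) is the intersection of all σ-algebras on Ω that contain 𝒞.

Seed the family with 𝒞 together with ∅ and Ω: { {}, { d }, { a, c }, { b, c }, { a, b, c }, Ω }.
Step 1 (4 new):
  { a, d }  = { b, c }ᶜ
  { b, d }  = { a, c }ᶜ
  { a, c, d }  = { a, c } ∪ { d }
  { b, c, d }  = { b, c } ∪ { d }
  [10 total]
Step 2. New:
  { a }  = { b, c, d }ᶜ
  { b }  = { a, c, d }ᶜ
  { a, b, d }  = { a, d } ∪ { b, d }
  [13 total]
Step 3: +2 →
  { c }  = { a, b, d }ᶜ
  { a, b }  = { b } ∪ { a }
  [15 total]
Step 4 (1 new):
  { c, d }  = { a, b }ᶜ
  [16 total]
Step 5: closed — nothing new.

Hence σ(𝒞) has 16 members: { {}, { a }, { b }, { c }, { d }, { a, b }, { a, c }, { a, d }, { b, c }, { b, d }, { c, d }, { a, b, c }, { a, b, d }, { a, c, d }, { b, c, d }, Ω }.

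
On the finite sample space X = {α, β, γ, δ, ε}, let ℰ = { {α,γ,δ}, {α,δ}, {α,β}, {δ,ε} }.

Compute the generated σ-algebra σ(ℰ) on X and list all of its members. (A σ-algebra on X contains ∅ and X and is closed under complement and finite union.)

σ(ℰ) (32 sets): { {}, {α}, {β}, {γ}, {δ}, {ε}, {α,β}, {α,γ}, {α,δ}, {α,ε}, {β,γ}, {β,δ}, {β,ε}, {γ,δ}, {γ,ε}, {δ,ε}, {α,β,γ}, {α,β,δ}, {α,β,ε}, {α,γ,δ}, {α,γ,ε}, {α,δ,ε}, {β,γ,δ}, {β,γ,ε}, {β,δ,ε}, {γ,δ,ε}, {α,β,γ,δ}, {α,β,γ,ε}, {α,β,δ,ε}, {α,γ,δ,ε}, {β,γ,δ,ε}, X }

Working:
Take S₀ = ℰ ∪ {∅, X} = { {}, {α,β}, {α,δ}, {δ,ε}, {α,γ,δ}, X }.
Pass 1: 9 new —
  {β,ε}  = complement {α,γ,δ}
  {α,β,γ}  = complement {δ,ε}
  {α,β,δ}  = {α,δ} ∪ {α,β}
  {α,δ,ε}  = {δ,ε} ∪ {α,δ}
  {β,γ,ε}  = complement {α,δ}
  {γ,δ,ε}  = complement {α,β}
  {α,β,γ,δ}  = {α,γ,δ} ∪ {α,β}
  {α,β,δ,ε}  = {δ,ε} ∪ {α,β}
  {α,γ,δ,ε}  = {δ,ε} ∪ {α,γ,δ}
  |family| = 15
Pass 2 adds 9:
  {β}  = complement {α,γ,δ,ε}
  {γ}  = complement {α,β,δ,ε}
  {ε}  = complement {α,β,γ,δ}
  {β,γ}  = complement {α,δ,ε}
  {γ,ε}  = complement {α,β,δ}
  {α,β,ε}  = {β,ε} ∪ {α,β}
  {β,δ,ε}  = {β,ε} ∪ {δ,ε}
  {α,β,γ,ε}  = {β,ε} ∪ {α,β,γ}
  {β,γ,δ,ε}  = {β,ε} ∪ {γ,δ,ε}
  |family| = 24
Pass 3 (4 new):
  {α}  = complement {β,γ,δ,ε}
  {δ}  = complement {α,β,γ,ε}
  {α,γ}  = complement {β,δ,ε}
  {γ,δ}  = complement {α,β,ε}
  |family| = 28
Pass 4 adds 4:
  {α,ε}  = {ε} ∪ {α}
  {β,δ}  = {β} ∪ {δ}
  {α,γ,ε}  = {ε} ∪ {α,γ}
  {β,γ,δ}  = {γ,δ} ∪ {β}
  |family| = 32
Pass 5: closed — nothing new.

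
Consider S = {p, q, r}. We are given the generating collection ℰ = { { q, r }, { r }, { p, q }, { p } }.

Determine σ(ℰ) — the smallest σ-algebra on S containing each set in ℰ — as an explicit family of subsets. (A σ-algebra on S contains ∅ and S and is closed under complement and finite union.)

Answer: σ(ℰ) = { ∅, { p }, { q }, { r }, { p, q }, { p, r }, { q, r }, S }

Trace:
Seed the family with ℰ together with ∅ and S: { ∅, { p }, { r }, { p, q }, { q, r }, S }.
Pass 1: 1 new —
  { p, r }  = { r } ∪ { p }
  [7 total]
Pass 2: +1 →
  { q }  = { p, r }ᶜ
  [8 total]
Pass 3: stable.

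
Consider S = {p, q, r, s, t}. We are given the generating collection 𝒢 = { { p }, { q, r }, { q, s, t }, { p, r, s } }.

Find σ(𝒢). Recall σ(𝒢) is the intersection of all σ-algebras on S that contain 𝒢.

Start: 𝒢 ∪ {∅, S} = { {  }, { p }, { q, r }, { p, r, s }, { q, s, t }, S }.
Round 1: 7 new —
  { p, r }  = S∖{ q, s, t }
  { q, t }  = S∖{ p, r, s }
  { p, q, r }  = { q, r } ∪ { p }
  { p, s, t }  = S∖{ q, r }
  { p, q, r, s }  = { p, r, s } ∪ { q, r }
  { p, q, s, t }  = { q, s, t } ∪ { p }
  { q, r, s, t }  = S∖{ p }
  |family| = 13
Round 2: 7 new —
  { r }  = S∖{ p, q, s, t }
  { t }  = S∖{ p, q, r, s }
  { s, t }  = S∖{ p, q, r }
  { p, q, t }  = { q, t } ∪ { p }
  { q, r, t }  = { q, t } ∪ { q, r }
  { p, q, r, t }  = { q, t } ∪ { p, q, r }
  { p, r, s, t }  = { p, s, t } ∪ { p, r, s }
  |family| = 20
Round 3 (8 new):
  { q }  = S∖{ p, r, s, t }
  { s }  = S∖{ p, q, r, t }
  { p, s }  = S∖{ q, r, t }
  { p, t }  = { t } ∪ { p }
  { r, s }  = S∖{ p, q, t }
  { r, t }  = { t } ∪ { r }
  { p, r, t }  = { p, r } ∪ { t }
  { r, s, t }  = { s, t } ∪ { r }
  |family| = 28
Round 4. New:
  { p, q }  = S∖{ r, s, t }
  { q, s }  = S∖{ p, r, t }
  { p, q, s }  = S∖{ r, t }
  { q, r, s }  = S∖{ p, t }
  |family| = 32
Round 5 adds nothing — fixpoint reached.

Therefore σ(𝒢) = { {  }, { p }, { q }, { r }, { s }, { t }, { p, q }, { p, r }, { p, s }, { p, t }, { q, r }, { q, s }, { q, t }, { r, s }, { r, t }, { s, t }, { p, q, r }, { p, q, s }, { p, q, t }, { p, r, s }, { p, r, t }, { p, s, t }, { q, r, s }, { q, r, t }, { q, s, t }, { r, s, t }, { p, q, r, s }, { p, q, r, t }, { p, q, s, t }, { p, r, s, t }, { q, r, s, t }, S } (|σ(𝒢)| = 32).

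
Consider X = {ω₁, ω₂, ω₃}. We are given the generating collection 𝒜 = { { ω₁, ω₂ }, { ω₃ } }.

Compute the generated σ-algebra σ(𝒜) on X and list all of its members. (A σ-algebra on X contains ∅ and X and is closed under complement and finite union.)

Start: 𝒜 ∪ {∅, X} = { {  }, { ω₃ }, { ω₁, ω₂ }, X }.
After Round 1 the family is unchanged; done.

σ(𝒜) = { {  }, { ω₃ }, { ω₁, ω₂ }, X }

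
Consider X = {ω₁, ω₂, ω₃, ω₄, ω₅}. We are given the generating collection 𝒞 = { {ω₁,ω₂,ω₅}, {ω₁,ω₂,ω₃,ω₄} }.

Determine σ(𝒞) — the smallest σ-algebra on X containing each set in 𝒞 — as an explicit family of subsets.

Begin from { {}, {ω₁,ω₂,ω₅}, {ω₁,ω₂,ω₃,ω₄}, X } (that is, 𝒞 plus ∅ and X).
Iteration 1. New:
  {ω₅}  = X∖{ω₁,ω₂,ω₃,ω₄}
  {ω₃,ω₄}  = X∖{ω₁,ω₂,ω₅}
Iteration 2 adds 1:
  {ω₃,ω₄,ω₅}  = {ω₃,ω₄} ∪ {ω₅}
Iteration 3: +1 →
  {ω₁,ω₂}  = X∖{ω₃,ω₄,ω₅}
Iteration 4: already closed under ᶜ and ∪.

Therefore σ(𝒞) = { {}, {ω₅}, {ω₁,ω₂}, {ω₃,ω₄}, {ω₁,ω₂,ω₅}, {ω₃,ω₄,ω₅}, {ω₁,ω₂,ω₃,ω₄}, X } (|σ(𝒞)| = 8).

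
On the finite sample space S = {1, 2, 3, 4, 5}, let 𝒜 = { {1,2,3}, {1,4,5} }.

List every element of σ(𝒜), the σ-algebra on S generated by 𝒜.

Answer: σ(𝒜) = { ∅, {1}, {2,3}, {4,5}, {1,2,3}, {1,4,5}, {2,3,4,5}, S }

Derivation:
Start: 𝒜 ∪ {∅, S} = { ∅, {1,2,3}, {1,4,5}, S }.
Iteration 1 (2 new):
  {2,3}  = complement {1,4,5}
  {4,5}  = complement {1,2,3}
Iteration 2 (1 new):
  {2,3,4,5}  = {4,5} ∪ {2,3}
Iteration 3: +1 →
  {1}  = complement {2,3,4,5}
Iteration 4: closed — nothing new.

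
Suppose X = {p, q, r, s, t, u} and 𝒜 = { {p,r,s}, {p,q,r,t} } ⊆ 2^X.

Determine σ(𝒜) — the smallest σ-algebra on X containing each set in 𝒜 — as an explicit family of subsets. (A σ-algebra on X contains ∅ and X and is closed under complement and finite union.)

Answer: σ(𝒜) = { {}, {s}, {u}, {p,r}, {q,t}, {s,u}, {p,r,s}, {p,r,u}, {q,s,t}, {q,t,u}, {p,q,r,t}, {p,r,s,u}, {q,s,t,u}, {p,q,r,s,t}, {p,q,r,t,u}, X }

Working:
Take S₀ = 𝒜 ∪ {∅, X} = { {}, {p,r,s}, {p,q,r,t}, X }.
Iteration 1. New:
  {s,u}  = X∖{p,q,r,t}
  {q,t,u}  = X∖{p,r,s}
  {p,q,r,s,t}  = {p,q,r,t} ∪ {p,r,s}
  — 7 sets.
Iteration 2: 4 new —
  {u}  = X∖{p,q,r,s,t}
  {p,r,s,u}  = {p,r,s} ∪ {s,u}
  {q,s,t,u}  = {q,t,u} ∪ {s,u}
  {p,q,r,t,u}  = {q,t,u} ∪ {p,q,r,t}
  — 11 sets.
Iteration 3. New:
  {s}  = X∖{p,q,r,t,u}
  {p,r}  = X∖{q,s,t,u}
  {q,t}  = X∖{p,r,s,u}
  — 14 sets.
Iteration 4: 2 new —
  {p,r,u}  = {p,r} ∪ {u}
  {q,s,t}  = {q,t} ∪ {s}
  — 16 sets.
Iteration 5: already closed under ᶜ and ∪.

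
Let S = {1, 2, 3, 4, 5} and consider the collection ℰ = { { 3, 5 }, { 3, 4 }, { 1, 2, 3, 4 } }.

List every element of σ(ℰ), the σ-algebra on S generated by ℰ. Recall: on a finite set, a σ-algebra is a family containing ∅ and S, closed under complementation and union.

Start: ℰ ∪ {∅, S} = { ∅, { 3, 4 }, { 3, 5 }, { 1, 2, 3, 4 }, S }.
Round 1 (4 new):
  { 5 }  = { 1, 2, 3, 4 }ᶜ
  { 1, 2, 4 }  = { 3, 5 }ᶜ
  { 1, 2, 5 }  = { 3, 4 }ᶜ
  { 3, 4, 5 }  = { 3, 4 } ∪ { 3, 5 }
  |family| = 9
Round 2: 3 new —
  { 1, 2 }  = { 3, 4, 5 }ᶜ
  { 1, 2, 3, 5 }  = { 1, 2, 5 } ∪ { 3, 5 }
  { 1, 2, 4, 5 }  = { 1, 2, 4 } ∪ { 5 }
  |family| = 12
Round 3: 2 new —
  { 3 }  = { 1, 2, 4, 5 }ᶜ
  { 4 }  = { 1, 2, 3, 5 }ᶜ
  |family| = 14
Round 4: +2 →
  { 4, 5 }  = { 4 } ∪ { 5 }
  { 1, 2, 3 }  = { 3 } ∪ { 1, 2 }
  |family| = 16
Round 5: no new sets; the family is a σ-algebra.

|σ(ℰ)| = 16.  σ(ℰ) = { ∅, { 3 }, { 4 }, { 5 }, { 1, 2 }, { 3, 4 }, { 3, 5 }, { 4, 5 }, { 1, 2, 3 }, { 1, 2, 4 }, { 1, 2, 5 }, { 3, 4, 5 }, { 1, 2, 3, 4 }, { 1, 2, 3, 5 }, { 1, 2, 4, 5 }, S }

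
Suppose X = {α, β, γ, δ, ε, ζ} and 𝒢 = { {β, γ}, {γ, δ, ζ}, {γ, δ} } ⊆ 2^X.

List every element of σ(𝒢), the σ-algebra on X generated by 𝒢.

Start: 𝒢 ∪ {∅, X} = { ∅, {β, γ}, {γ, δ}, {γ, δ, ζ}, X }.
Iteration 1 adds 5:
  {α, β, ε}  = X∖{γ, δ, ζ}
  {β, γ, δ}  = {γ, δ} ∪ {β, γ}
  {α, β, ε, ζ}  = X∖{γ, δ}
  {α, δ, ε, ζ}  = X∖{β, γ}
  {β, γ, δ, ζ}  = {β, γ} ∪ {γ, δ, ζ}
  — 10 sets.
Iteration 2: 7 new —
  {α, ε}  = X∖{β, γ, δ, ζ}
  {α, ε, ζ}  = X∖{β, γ, δ}
  {α, β, γ, ε}  = {α, β, ε} ∪ {β, γ}
  {α, β, γ, δ, ε}  = {γ, δ} ∪ {α, β, ε}
  {α, β, γ, ε, ζ}  = {β, γ} ∪ {α, β, ε, ζ}
  {α, β, δ, ε, ζ}  = {α, δ, ε, ζ} ∪ {α, β, ε}
  {α, γ, δ, ε, ζ}  = {γ, δ} ∪ {α, δ, ε, ζ}
  — 17 sets.
Iteration 3 (6 new):
  {β}  = X∖{α, γ, δ, ε, ζ}
  {γ}  = X∖{α, β, δ, ε, ζ}
  {δ}  = X∖{α, β, γ, ε, ζ}
  {ζ}  = X∖{α, β, γ, δ, ε}
  {δ, ζ}  = X∖{α, β, γ, ε}
  {α, γ, δ, ε}  = {γ, δ} ∪ {α, ε}
  — 23 sets.
Iteration 4 (9 new):
  {β, δ}  = {β} ∪ {δ}
  {β, ζ}  = X∖{α, γ, δ, ε}
  {γ, ζ}  = {ζ} ∪ {γ}
  {α, γ, ε}  = {γ} ∪ {α, ε}
  {α, δ, ε}  = {α, ε} ∪ {δ}
  {β, γ, ζ}  = {ζ} ∪ {β, γ}
  {β, δ, ζ}  = {β} ∪ {δ, ζ}
  {α, β, δ, ε}  = {α, β, ε} ∪ {δ}
  {α, γ, ε, ζ}  = {γ} ∪ {α, ε, ζ}
  — 32 sets.
Iteration 5 adds nothing — fixpoint reached.

σ(𝒢) = { ∅, {β}, {γ}, {δ}, {ζ}, {α, ε}, {β, γ}, {β, δ}, {β, ζ}, {γ, δ}, {γ, ζ}, {δ, ζ}, {α, β, ε}, {α, γ, ε}, {α, δ, ε}, {α, ε, ζ}, {β, γ, δ}, {β, γ, ζ}, {β, δ, ζ}, {γ, δ, ζ}, {α, β, γ, ε}, {α, β, δ, ε}, {α, β, ε, ζ}, {α, γ, δ, ε}, {α, γ, ε, ζ}, {α, δ, ε, ζ}, {β, γ, δ, ζ}, {α, β, γ, δ, ε}, {α, β, γ, ε, ζ}, {α, β, δ, ε, ζ}, {α, γ, δ, ε, ζ}, X }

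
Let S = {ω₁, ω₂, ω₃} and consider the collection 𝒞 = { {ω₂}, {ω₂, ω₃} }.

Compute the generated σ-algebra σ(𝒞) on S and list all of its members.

|σ(𝒞)| = 8.  σ(𝒞) = { {}, {ω₁}, {ω₂}, {ω₃}, {ω₁, ω₂}, {ω₁, ω₃}, {ω₂, ω₃}, S }

Trace:
Seed the family with 𝒞 together with ∅ and S: { {}, {ω₂}, {ω₂, ω₃}, S }.
Round 1: +2 →
  {ω₁}  = complement {ω₂, ω₃}
  {ω₁, ω₃}  = complement {ω₂}
  [6 total]
Round 2 (1 new):
  {ω₁, ω₂}  = {ω₂} ∪ {ω₁}
  [7 total]
Round 3: 1 new —
  {ω₃}  = complement {ω₁, ω₂}
  [8 total]
Round 4 adds nothing — fixpoint reached.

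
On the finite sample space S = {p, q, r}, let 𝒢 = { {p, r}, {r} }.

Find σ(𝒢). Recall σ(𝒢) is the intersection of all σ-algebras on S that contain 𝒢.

Take S₀ = 𝒢 ∪ {∅, S} = { {}, {r}, {p, r}, S }.
Step 1 (2 new):
  {q}  = complement {p, r}
  {p, q}  = complement {r}
  — 6 sets.
Step 2 (1 new):
  {q, r}  = {r} ∪ {q}
  — 7 sets.
Step 3. New:
  {p}  = complement {q, r}
  — 8 sets.
Step 4: no new sets; the family is a σ-algebra.

|σ(𝒢)| = 8.  σ(𝒢) = { {}, {p}, {q}, {r}, {p, q}, {p, r}, {q, r}, S }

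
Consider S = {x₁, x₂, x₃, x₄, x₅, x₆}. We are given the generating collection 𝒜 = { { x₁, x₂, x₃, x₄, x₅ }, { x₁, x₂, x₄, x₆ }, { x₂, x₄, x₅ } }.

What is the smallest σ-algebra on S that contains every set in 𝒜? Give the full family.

σ(𝒜) = { {}, { x₁ }, { x₃ }, { x₅ }, { x₆ }, { x₁, x₃ }, { x₁, x₅ }, { x₁, x₆ }, { x₂, x₄ }, { x₃, x₅ }, { x₃, x₆ }, { x₅, x₆ }, { x₁, x₂, x₄ }, { x₁, x₃, x₅ }, { x₁, x₃, x₆ }, { x₁, x₅, x₆ }, { x₂, x₃, x₄ }, { x₂, x₄, x₅ }, { x₂, x₄, x₆ }, { x₃, x₅, x₆ }, { x₁, x₂, x₃, x₄ }, { x₁, x₂, x₄, x₅ }, { x₁, x₂, x₄, x₆ }, { x₁, x₃, x₅, x₆ }, { x₂, x₃, x₄, x₅ }, { x₂, x₃, x₄, x₆ }, { x₂, x₄, x₅, x₆ }, { x₁, x₂, x₃, x₄, x₅ }, { x₁, x₂, x₃, x₄, x₆ }, { x₁, x₂, x₄, x₅, x₆ }, { x₂, x₃, x₄, x₅, x₆ }, S }

Trace:
Start: 𝒜 ∪ {∅, S} = { {}, { x₂, x₄, x₅ }, { x₁, x₂, x₄, x₆ }, { x₁, x₂, x₃, x₄, x₅ }, S }.
Round 1. New:
  { x₆ }  = complement { x₁, x₂, x₃, x₄, x₅ }
  { x₃, x₅ }  = complement { x₁, x₂, x₄, x₆ }
  { x₁, x₃, x₆ }  = complement { x₂, x₄, x₅ }
  { x₁, x₂, x₄, x₅, x₆ }  = { x₁, x₂, x₄, x₆ } ∪ { x₂, x₄, x₅ }
  (now 9)
Round 2: 6 new —
  { x₃ }  = complement { x₁, x₂, x₄, x₅, x₆ }
  { x₃, x₅, x₆ }  = { x₆ } ∪ { x₃, x₅ }
  { x₁, x₃, x₅, x₆ }  = { x₁, x₃, x₆ } ∪ { x₃, x₅ }
  { x₂, x₃, x₄, x₅ }  = { x₃, x₅ } ∪ { x₂, x₄, x₅ }
  { x₂, x₄, x₅, x₆ }  = { x₆ } ∪ { x₂, x₄, x₅ }
  { x₁, x₂, x₃, x₄, x₆ }  = { x₁, x₂, x₄, x₆ } ∪ { x₁, x₃, x₆ }
  (now 15)
Round 3: +7 →
  { x₅ }  = complement { x₁, x₂, x₃, x₄, x₆ }
  { x₁, x₃ }  = complement { x₂, x₄, x₅, x₆ }
  { x₁, x₆ }  = complement { x₂, x₃, x₄, x₅ }
  { x₂, x₄ }  = complement { x₁, x₃, x₅, x₆ }
  { x₃, x₆ }  = { x₃ } ∪ { x₆ }
  { x₁, x₂, x₄ }  = complement { x₃, x₅, x₆ }
  { x₂, x₃, x₄, x₅, x₆ }  = { x₃ } ∪ { x₂, x₄, x₅, x₆ }
  (now 22)
Round 4. New:
  { x₁ }  = complement { x₂, x₃, x₄, x₅, x₆ }
  { x₅, x₆ }  = { x₆ } ∪ { x₅ }
  { x₁, x₃, x₅ }  = { x₁, x₃ } ∪ { x₃, x₅ }
  { x₁, x₅, x₆ }  = { x₁, x₆ } ∪ { x₅ }
  { x₂, x₃, x₄ }  = { x₂, x₄ } ∪ { x₃ }
  { x₂, x₄, x₆ }  = { x₂, x₄ } ∪ { x₆ }
  { x₁, x₂, x₃, x₄ }  = { x₁, x₃ } ∪ { x₂, x₄ }
  { x₁, x₂, x₄, x₅ }  = complement { x₃, x₆ }
  { x₂, x₃, x₄, x₆ }  = { x₂, x₄ } ∪ { x₃, x₆ }
  (now 31)
Round 5: 1 new —
  { x₁, x₅ }  = complement { x₂, x₃, x₄, x₆ }
  (now 32)
Round 6: already closed under ᶜ and ∪.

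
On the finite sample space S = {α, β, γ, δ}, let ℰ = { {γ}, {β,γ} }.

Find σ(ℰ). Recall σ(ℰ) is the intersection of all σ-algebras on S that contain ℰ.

Answer: σ(ℰ) = { {}, {β}, {γ}, {α,δ}, {β,γ}, {α,β,δ}, {α,γ,δ}, S }

Trace:
Initial family (4 sets): { {}, {γ}, {β,γ}, S }.
Round 1. New:
  {α,δ}  = {β,γ}ᶜ
  {α,β,δ}  = {γ}ᶜ
  (now 6)
Round 2: +1 →
  {α,γ,δ}  = {γ} ∪ {α,δ}
  (now 7)
Round 3 (1 new):
  {β}  = {α,γ,δ}ᶜ
  (now 8)
Round 4 adds nothing — fixpoint reached.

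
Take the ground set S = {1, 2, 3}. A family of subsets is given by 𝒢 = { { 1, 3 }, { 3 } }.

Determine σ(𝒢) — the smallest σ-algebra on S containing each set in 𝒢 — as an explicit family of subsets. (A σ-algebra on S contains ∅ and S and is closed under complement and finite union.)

Answer: σ(𝒢) = { {}, { 1 }, { 2 }, { 3 }, { 1, 2 }, { 1, 3 }, { 2, 3 }, S }

Check:
Seed the family with 𝒢 together with ∅ and S: { {}, { 3 }, { 1, 3 }, S }.
Iteration 1: +2 →
  { 2 }  = { 1, 3 }ᶜ
  { 1, 2 }  = { 3 }ᶜ
  (now 6)
Iteration 2. New:
  { 2, 3 }  = { 3 } ∪ { 2 }
  (now 7)
Iteration 3 (1 new):
  { 1 }  = { 2, 3 }ᶜ
  (now 8)
Iteration 4: already closed under ᶜ and ∪.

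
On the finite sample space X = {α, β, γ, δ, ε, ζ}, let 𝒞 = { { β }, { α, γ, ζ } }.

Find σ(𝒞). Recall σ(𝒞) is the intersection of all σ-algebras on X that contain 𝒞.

Take S₀ = 𝒞 ∪ {∅, X} = { ∅, { β }, { α, γ, ζ }, X }.
Pass 1. New:
  { β, δ, ε }  = complement { α, γ, ζ }
  { α, β, γ, ζ }  = { β } ∪ { α, γ, ζ }
  { α, γ, δ, ε, ζ }  = complement { β }
Pass 2 adds 1:
  { δ, ε }  = complement { α, β, γ, ζ }
Pass 3: no new sets; the family is a σ-algebra.

|σ(𝒞)| = 8.  σ(𝒞) = { ∅, { β }, { δ, ε }, { α, γ, ζ }, { β, δ, ε }, { α, β, γ, ζ }, { α, γ, δ, ε, ζ }, X }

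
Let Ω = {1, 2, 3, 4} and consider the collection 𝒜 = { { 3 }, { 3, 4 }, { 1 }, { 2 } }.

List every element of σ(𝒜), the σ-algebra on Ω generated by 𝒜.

σ(𝒜) (16 sets): { {}, { 1 }, { 2 }, { 3 }, { 4 }, { 1, 2 }, { 1, 3 }, { 1, 4 }, { 2, 3 }, { 2, 4 }, { 3, 4 }, { 1, 2, 3 }, { 1, 2, 4 }, { 1, 3, 4 }, { 2, 3, 4 }, Ω }

Working:
Seed the family with 𝒜 together with ∅ and Ω: { {}, { 1 }, { 2 }, { 3 }, { 3, 4 }, Ω }.
Round 1 adds 6:
  { 1, 2 }  = { 3, 4 }ᶜ
  { 1, 3 }  = { 3 } ∪ { 1 }
  { 2, 3 }  = { 3 } ∪ { 2 }
  { 1, 2, 4 }  = { 3 }ᶜ
  { 1, 3, 4 }  = { 2 }ᶜ
  { 2, 3, 4 }  = { 1 }ᶜ
  (now 12)
Round 2: 3 new —
  { 1, 4 }  = { 2, 3 }ᶜ
  { 2, 4 }  = { 1, 3 }ᶜ
  { 1, 2, 3 }  = { 1, 2 } ∪ { 3 }
  (now 15)
Round 3. New:
  { 4 }  = { 1, 2, 3 }ᶜ
  (now 16)
Round 4 adds nothing — fixpoint reached.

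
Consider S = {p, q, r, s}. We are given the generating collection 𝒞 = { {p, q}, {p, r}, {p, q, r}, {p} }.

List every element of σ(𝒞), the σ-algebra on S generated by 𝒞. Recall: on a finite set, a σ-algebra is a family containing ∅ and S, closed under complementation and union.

Begin from { {}, {p}, {p, q}, {p, r}, {p, q, r}, S } (that is, 𝒞 plus ∅ and S).
Pass 1: 4 new —
  {s}  = ᶜ of {p, q, r}
  {q, s}  = ᶜ of {p, r}
  {r, s}  = ᶜ of {p, q}
  {q, r, s}  = ᶜ of {p}
  — 10 sets.
Pass 2: 3 new —
  {p, s}  = {s} ∪ {p}
  {p, q, s}  = {p, q} ∪ {s}
  {p, r, s}  = {r, s} ∪ {p, r}
  — 13 sets.
Pass 3: +3 →
  {q}  = ᶜ of {p, r, s}
  {r}  = ᶜ of {p, q, s}
  {q, r}  = ᶜ of {p, s}
  — 16 sets.
After Pass 4 the family is unchanged; done.

σ(𝒞) = { {}, {p}, {q}, {r}, {s}, {p, q}, {p, r}, {p, s}, {q, r}, {q, s}, {r, s}, {p, q, r}, {p, q, s}, {p, r, s}, {q, r, s}, S }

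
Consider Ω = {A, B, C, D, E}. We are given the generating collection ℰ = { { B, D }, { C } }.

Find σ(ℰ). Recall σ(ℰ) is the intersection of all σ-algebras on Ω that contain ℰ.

σ(ℰ) (8 sets): { {}, { C }, { A, E }, { B, D }, { A, C, E }, { B, C, D }, { A, B, D, E }, Ω }

Derivation:
Take S₀ = ℰ ∪ {∅, Ω} = { {}, { C }, { B, D }, Ω }.
Iteration 1. New:
  { A, C, E }  = Ω∖{ B, D }
  { B, C, D }  = { C } ∪ { B, D }
  { A, B, D, E }  = Ω∖{ C }
  — 7 sets.
Iteration 2: 1 new —
  { A, E }  = Ω∖{ B, C, D }
  — 8 sets.
After Iteration 3 the family is unchanged; done.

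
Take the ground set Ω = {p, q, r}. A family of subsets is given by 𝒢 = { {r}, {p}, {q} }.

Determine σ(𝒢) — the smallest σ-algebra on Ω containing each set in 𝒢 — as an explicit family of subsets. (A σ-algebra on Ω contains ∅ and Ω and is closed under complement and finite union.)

Initial family (5 sets): { ∅, {p}, {q}, {r}, Ω }.
Round 1 adds 3:
  {p,q}  = {r}ᶜ
  {p,r}  = {q}ᶜ
  {q,r}  = {p}ᶜ
  [8 total]
After Round 2 the family is unchanged; done.

Hence σ(𝒢) has 8 members: { ∅, {p}, {q}, {r}, {p,q}, {p,r}, {q,r}, Ω }.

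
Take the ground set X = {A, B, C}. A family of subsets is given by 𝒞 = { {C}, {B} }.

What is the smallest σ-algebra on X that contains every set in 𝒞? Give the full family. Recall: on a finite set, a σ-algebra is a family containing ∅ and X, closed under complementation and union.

Take S₀ = 𝒞 ∪ {∅, X} = { ∅, {B}, {C}, X }.
Round 1 (3 new):
  {A, B}  = {C}ᶜ
  {A, C}  = {B}ᶜ
  {B, C}  = {C} ∪ {B}
  |family| = 7
Round 2: 1 new —
  {A}  = {B, C}ᶜ
  |family| = 8
Round 3: stable.

|σ(𝒞)| = 8.  σ(𝒞) = { ∅, {A}, {B}, {C}, {A, B}, {A, C}, {B, C}, X }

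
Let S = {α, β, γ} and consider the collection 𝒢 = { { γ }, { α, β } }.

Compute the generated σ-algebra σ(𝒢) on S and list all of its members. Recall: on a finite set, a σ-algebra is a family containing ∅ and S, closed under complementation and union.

Start: 𝒢 ∪ {∅, S} = { {}, { γ }, { α, β }, S }.
Round 1: no new sets; the family is a σ-algebra.

Therefore σ(𝒢) = { {}, { γ }, { α, β }, S } (|σ(𝒢)| = 4).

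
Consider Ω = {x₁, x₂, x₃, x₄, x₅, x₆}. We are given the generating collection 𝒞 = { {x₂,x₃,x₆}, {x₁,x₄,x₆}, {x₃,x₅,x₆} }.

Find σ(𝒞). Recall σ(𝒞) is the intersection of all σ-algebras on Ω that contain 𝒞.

Start: 𝒞 ∪ {∅, Ω} = { ∅, {x₁,x₄,x₆}, {x₂,x₃,x₆}, {x₃,x₅,x₆}, Ω }.
Round 1: +6 →
  {x₁,x₂,x₄}  = ᶜ of {x₃,x₅,x₆}
  {x₁,x₄,x₅}  = ᶜ of {x₂,x₃,x₆}
  {x₂,x₃,x₅}  = ᶜ of {x₁,x₄,x₆}
  {x₂,x₃,x₅,x₆}  = {x₃,x₅,x₆} ∪ {x₂,x₃,x₆}
  {x₁,x₂,x₃,x₄,x₆}  = {x₂,x₃,x₆} ∪ {x₁,x₄,x₆}
  {x₁,x₃,x₄,x₅,x₆}  = {x₃,x₅,x₆} ∪ {x₁,x₄,x₆}
Round 2 adds 7:
  {x₂}  = ᶜ of {x₁,x₃,x₄,x₅,x₆}
  {x₅}  = ᶜ of {x₁,x₂,x₃,x₄,x₆}
  {x₁,x₄}  = ᶜ of {x₂,x₃,x₅,x₆}
  {x₁,x₂,x₄,x₅}  = {x₁,x₄,x₅} ∪ {x₁,x₂,x₄}
  {x₁,x₂,x₄,x₆}  = {x₁,x₄,x₆} ∪ {x₁,x₂,x₄}
  {x₁,x₄,x₅,x₆}  = {x₁,x₄,x₅} ∪ {x₁,x₄,x₆}
  {x₁,x₂,x₃,x₄,x₅}  = {x₁,x₄,x₅} ∪ {x₂,x₃,x₅}
Round 3: +6 →
  {x₆}  = ᶜ of {x₁,x₂,x₃,x₄,x₅}
  {x₂,x₃}  = ᶜ of {x₁,x₄,x₅,x₆}
  {x₂,x₅}  = {x₂} ∪ {x₅}
  {x₃,x₅}  = ᶜ of {x₁,x₂,x₄,x₆}
  {x₃,x₆}  = ᶜ of {x₁,x₂,x₄,x₅}
  {x₁,x₂,x₄,x₅,x₆}  = {x₁,x₄,x₅} ∪ {x₁,x₂,x₄,x₆}
Round 4. New:
  {x₃}  = ᶜ of {x₁,x₂,x₄,x₅,x₆}
  {x₂,x₆}  = {x₂} ∪ {x₆}
  {x₅,x₆}  = {x₆} ∪ {x₅}
  {x₂,x₅,x₆}  = {x₂,x₅} ∪ {x₆}
  {x₁,x₂,x₃,x₄}  = {x₁,x₂,x₄} ∪ {x₂,x₃}
  {x₁,x₃,x₄,x₅}  = {x₁,x₄,x₅} ∪ {x₃,x₅}
  {x₁,x₃,x₄,x₆}  = ᶜ of {x₂,x₅}
Round 5: +1 →
  {x₁,x₃,x₄}  = ᶜ of {x₂,x₅,x₆}
Round 6: already closed under ᶜ and ∪.

Hence σ(𝒞) has 32 members: { ∅, {x₂}, {x₃}, {x₅}, {x₆}, {x₁,x₄}, {x₂,x₃}, {x₂,x₅}, {x₂,x₆}, {x₃,x₅}, {x₃,x₆}, {x₅,x₆}, {x₁,x₂,x₄}, {x₁,x₃,x₄}, {x₁,x₄,x₅}, {x₁,x₄,x₆}, {x₂,x₃,x₅}, {x₂,x₃,x₆}, {x₂,x₅,x₆}, {x₃,x₅,x₆}, {x₁,x₂,x₃,x₄}, {x₁,x₂,x₄,x₅}, {x₁,x₂,x₄,x₆}, {x₁,x₃,x₄,x₅}, {x₁,x₃,x₄,x₆}, {x₁,x₄,x₅,x₆}, {x₂,x₃,x₅,x₆}, {x₁,x₂,x₃,x₄,x₅}, {x₁,x₂,x₃,x₄,x₆}, {x₁,x₂,x₄,x₅,x₆}, {x₁,x₃,x₄,x₅,x₆}, Ω }.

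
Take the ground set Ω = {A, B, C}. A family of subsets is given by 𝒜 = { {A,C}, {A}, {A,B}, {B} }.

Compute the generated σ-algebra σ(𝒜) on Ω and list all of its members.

σ(𝒜) = { {}, {A}, {B}, {C}, {A,B}, {A,C}, {B,C}, Ω }

Check:
Start: 𝒜 ∪ {∅, Ω} = { {}, {A}, {B}, {A,B}, {A,C}, Ω }.
Step 1 (2 new):
  {C}  = Ω∖{A,B}
  {B,C}  = Ω∖{A}
  (now 8)
After Step 2 the family is unchanged; done.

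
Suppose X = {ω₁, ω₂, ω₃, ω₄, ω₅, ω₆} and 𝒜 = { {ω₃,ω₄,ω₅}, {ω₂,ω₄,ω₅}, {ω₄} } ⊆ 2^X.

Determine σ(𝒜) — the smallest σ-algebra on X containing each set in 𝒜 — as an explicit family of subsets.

|σ(𝒜)| = 32.  σ(𝒜) = { {}, {ω₂}, {ω₃}, {ω₄}, {ω₅}, {ω₁,ω₆}, {ω₂,ω₃}, {ω₂,ω₄}, {ω₂,ω₅}, {ω₃,ω₄}, {ω₃,ω₅}, {ω₄,ω₅}, {ω₁,ω₂,ω₆}, {ω₁,ω₃,ω₆}, {ω₁,ω₄,ω₆}, {ω₁,ω₅,ω₆}, {ω₂,ω₃,ω₄}, {ω₂,ω₃,ω₅}, {ω₂,ω₄,ω₅}, {ω₃,ω₄,ω₅}, {ω₁,ω₂,ω₃,ω₆}, {ω₁,ω₂,ω₄,ω₆}, {ω₁,ω₂,ω₅,ω₆}, {ω₁,ω₃,ω₄,ω₆}, {ω₁,ω₃,ω₅,ω₆}, {ω₁,ω₄,ω₅,ω₆}, {ω₂,ω₃,ω₄,ω₅}, {ω₁,ω₂,ω₃,ω₄,ω₆}, {ω₁,ω₂,ω₃,ω₅,ω₆}, {ω₁,ω₂,ω₄,ω₅,ω₆}, {ω₁,ω₃,ω₄,ω₅,ω₆}, X }

Derivation:
Seed the family with 𝒜 together with ∅ and X: { {}, {ω₄}, {ω₂,ω₄,ω₅}, {ω₃,ω₄,ω₅}, X }.
Pass 1: 4 new —
  {ω₁,ω₂,ω₆}  = complement {ω₃,ω₄,ω₅}
  {ω₁,ω₃,ω₆}  = complement {ω₂,ω₄,ω₅}
  {ω₂,ω₃,ω₄,ω₅}  = {ω₃,ω₄,ω₅} ∪ {ω₂,ω₄,ω₅}
  {ω₁,ω₂,ω₃,ω₅,ω₆}  = complement {ω₄}
  (now 9)
Pass 2 adds 6:
  {ω₁,ω₆}  = complement {ω₂,ω₃,ω₄,ω₅}
  {ω₁,ω₂,ω₃,ω₆}  = {ω₁,ω₃,ω₆} ∪ {ω₁,ω₂,ω₆}
  {ω₁,ω₂,ω₄,ω₆}  = {ω₄} ∪ {ω₁,ω₂,ω₆}
  {ω₁,ω₃,ω₄,ω₆}  = {ω₁,ω₃,ω₆} ∪ {ω₄}
  {ω₁,ω₂,ω₄,ω₅,ω₆}  = {ω₁,ω₂,ω₆} ∪ {ω₂,ω₄,ω₅}
  {ω₁,ω₃,ω₄,ω₅,ω₆}  = {ω₃,ω₄,ω₅} ∪ {ω₁,ω₃,ω₆}
  (now 15)
Pass 3. New:
  {ω₂}  = complement {ω₁,ω₃,ω₄,ω₅,ω₆}
  {ω₃}  = complement {ω₁,ω₂,ω₄,ω₅,ω₆}
  {ω₂,ω₅}  = complement {ω₁,ω₃,ω₄,ω₆}
  {ω₃,ω₅}  = complement {ω₁,ω₂,ω₄,ω₆}
  {ω₄,ω₅}  = complement {ω₁,ω₂,ω₃,ω₆}
  {ω₁,ω₄,ω₆}  = {ω₁,ω₆} ∪ {ω₄}
  {ω₁,ω₂,ω₃,ω₄,ω₆}  = {ω₁,ω₂,ω₄,ω₆} ∪ {ω₁,ω₃,ω₆}
  (now 22)
Pass 4: 8 new —
  {ω₅}  = complement {ω₁,ω₂,ω₃,ω₄,ω₆}
  {ω₂,ω₃}  = {ω₂} ∪ {ω₃}
  {ω₂,ω₄}  = {ω₂} ∪ {ω₄}
  {ω₃,ω₄}  = {ω₃} ∪ {ω₄}
  {ω₂,ω₃,ω₅}  = complement {ω₁,ω₄,ω₆}
  {ω₁,ω₂,ω₅,ω₆}  = {ω₂,ω₅} ∪ {ω₁,ω₆}
  {ω₁,ω₃,ω₅,ω₆}  = {ω₁,ω₃,ω₆} ∪ {ω₃,ω₅}
  {ω₁,ω₄,ω₅,ω₆}  = {ω₁,ω₆} ∪ {ω₄,ω₅}
  (now 30)
Pass 5: 2 new —
  {ω₁,ω₅,ω₆}  = {ω₁,ω₆} ∪ {ω₅}
  {ω₂,ω₃,ω₄}  = {ω₃,ω₄} ∪ {ω₂}
  (now 32)
Pass 6 adds nothing — fixpoint reached.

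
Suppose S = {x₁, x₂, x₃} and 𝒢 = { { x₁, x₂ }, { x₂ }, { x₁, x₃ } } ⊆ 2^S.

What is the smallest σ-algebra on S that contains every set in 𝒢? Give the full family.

|σ(𝒢)| = 8.  σ(𝒢) = { {}, { x₁ }, { x₂ }, { x₃ }, { x₁, x₂ }, { x₁, x₃ }, { x₂, x₃ }, S }

Check:
Start: 𝒢 ∪ {∅, S} = { {}, { x₂ }, { x₁, x₂ }, { x₁, x₃ }, S }.
Pass 1: +1 →
  { x₃ }  = complement { x₁, x₂ }
Pass 2 adds 1:
  { x₂, x₃ }  = { x₃ } ∪ { x₂ }
Pass 3: +1 →
  { x₁ }  = complement { x₂, x₃ }
Pass 4 adds nothing — fixpoint reached.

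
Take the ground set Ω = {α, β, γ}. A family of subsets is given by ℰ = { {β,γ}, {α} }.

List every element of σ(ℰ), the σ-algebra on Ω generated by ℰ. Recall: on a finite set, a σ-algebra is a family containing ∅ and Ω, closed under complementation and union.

Seed the family with ℰ together with ∅ and Ω: { ∅, {α}, {β,γ}, Ω }.
Pass 1 adds nothing — fixpoint reached.

σ(ℰ) = { ∅, {α}, {β,γ}, Ω }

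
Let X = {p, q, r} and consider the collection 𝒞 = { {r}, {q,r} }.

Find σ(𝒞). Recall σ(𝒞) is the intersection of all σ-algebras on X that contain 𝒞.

Take S₀ = 𝒞 ∪ {∅, X} = { {}, {r}, {q,r}, X }.
Pass 1 adds 2:
  {p}  = complement {q,r}
  {p,q}  = complement {r}
  |family| = 6
Pass 2 adds 1:
  {p,r}  = {r} ∪ {p}
  |family| = 7
Pass 3 (1 new):
  {q}  = complement {p,r}
  |family| = 8
After Pass 4 the family is unchanged; done.

Hence σ(𝒞) has 8 members: { {}, {p}, {q}, {r}, {p,q}, {p,r}, {q,r}, X }.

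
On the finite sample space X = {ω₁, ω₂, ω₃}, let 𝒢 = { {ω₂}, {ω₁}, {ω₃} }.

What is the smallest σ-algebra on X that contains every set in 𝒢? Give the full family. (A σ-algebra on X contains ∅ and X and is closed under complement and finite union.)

|σ(𝒢)| = 8.  σ(𝒢) = { {}, {ω₁}, {ω₂}, {ω₃}, {ω₁,ω₂}, {ω₁,ω₃}, {ω₂,ω₃}, X }

Derivation:
Initial family (5 sets): { {}, {ω₁}, {ω₂}, {ω₃}, X }.
Pass 1 (3 new):
  {ω₁,ω₂}  = complement {ω₃}
  {ω₁,ω₃}  = complement {ω₂}
  {ω₂,ω₃}  = complement {ω₁}
Pass 2: already closed under ᶜ and ∪.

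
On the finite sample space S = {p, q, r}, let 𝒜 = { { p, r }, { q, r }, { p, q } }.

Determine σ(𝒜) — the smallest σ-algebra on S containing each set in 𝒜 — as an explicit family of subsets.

σ(𝒜) = { {}, { p }, { q }, { r }, { p, q }, { p, r }, { q, r }, S }

Check:
Seed the family with 𝒜 together with ∅ and S: { {}, { p, q }, { p, r }, { q, r }, S }.
Pass 1 (3 new):
  { p }  = complement { q, r }
  { q }  = complement { p, r }
  { r }  = complement { p, q }
  |family| = 8
Pass 2: stable.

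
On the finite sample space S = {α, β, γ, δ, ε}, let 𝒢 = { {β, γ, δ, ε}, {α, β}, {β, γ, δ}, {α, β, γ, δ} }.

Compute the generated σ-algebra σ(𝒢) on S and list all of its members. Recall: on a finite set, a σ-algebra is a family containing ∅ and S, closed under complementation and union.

σ(𝒢) (16 sets): { ∅, {α}, {β}, {ε}, {α, β}, {α, ε}, {β, ε}, {γ, δ}, {α, β, ε}, {α, γ, δ}, {β, γ, δ}, {γ, δ, ε}, {α, β, γ, δ}, {α, γ, δ, ε}, {β, γ, δ, ε}, S }

Derivation:
Take S₀ = 𝒢 ∪ {∅, S} = { ∅, {α, β}, {β, γ, δ}, {α, β, γ, δ}, {β, γ, δ, ε}, S }.
Iteration 1 (4 new):
  {α}  = S∖{β, γ, δ, ε}
  {ε}  = S∖{α, β, γ, δ}
  {α, ε}  = S∖{β, γ, δ}
  {γ, δ, ε}  = S∖{α, β}
  [10 total]
Iteration 2. New:
  {α, β, ε}  = {α, β} ∪ {ε}
  {α, γ, δ, ε}  = {γ, δ, ε} ∪ {α, ε}
  [12 total]
Iteration 3: +2 →
  {β}  = S∖{α, γ, δ, ε}
  {γ, δ}  = S∖{α, β, ε}
  [14 total]
Iteration 4 adds 2:
  {β, ε}  = {β} ∪ {ε}
  {α, γ, δ}  = {γ, δ} ∪ {α}
  [16 total]
After Iteration 5 the family is unchanged; done.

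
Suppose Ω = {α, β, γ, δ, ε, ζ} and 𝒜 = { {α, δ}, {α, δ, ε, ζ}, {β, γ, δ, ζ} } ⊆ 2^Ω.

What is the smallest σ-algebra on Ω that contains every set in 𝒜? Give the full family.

Start: 𝒜 ∪ {∅, Ω} = { {}, {α, δ}, {α, δ, ε, ζ}, {β, γ, δ, ζ}, Ω }.
Round 1 adds 4:
  {α, ε}  = complement {β, γ, δ, ζ}
  {β, γ}  = complement {α, δ, ε, ζ}
  {β, γ, ε, ζ}  = complement {α, δ}
  {α, β, γ, δ, ζ}  = {α, δ} ∪ {β, γ, δ, ζ}
  (now 9)
Round 2. New:
  {ε}  = complement {α, β, γ, δ, ζ}
  {α, δ, ε}  = {α, δ} ∪ {α, ε}
  {α, β, γ, δ}  = {β, γ} ∪ {α, δ}
  {α, β, γ, ε}  = {β, γ} ∪ {α, ε}
  {α, β, γ, ε, ζ}  = {α, ε} ∪ {β, γ, ε, ζ}
  {β, γ, δ, ε, ζ}  = {β, γ, δ, ζ} ∪ {β, γ, ε, ζ}
  (now 15)
Round 3 adds 7:
  {α}  = complement {β, γ, δ, ε, ζ}
  {δ}  = complement {α, β, γ, ε, ζ}
  {δ, ζ}  = complement {α, β, γ, ε}
  {ε, ζ}  = complement {α, β, γ, δ}
  {β, γ, ε}  = {β, γ} ∪ {ε}
  {β, γ, ζ}  = complement {α, δ, ε}
  {α, β, γ, δ, ε}  = {α, δ, ε} ∪ {β, γ}
  (now 22)
Round 4 adds 9:
  {ζ}  = complement {α, β, γ, δ, ε}
  {δ, ε}  = {ε} ∪ {δ}
  {α, β, γ}  = {β, γ} ∪ {α}
  {α, δ, ζ}  = complement {β, γ, ε}
  {α, ε, ζ}  = {ε, ζ} ∪ {α, ε}
  {β, γ, δ}  = {β, γ} ∪ {δ}
  {δ, ε, ζ}  = {ε, ζ} ∪ {δ, ζ}
  {α, β, γ, ζ}  = {β, γ, ζ} ∪ {α}
  {β, γ, δ, ε}  = {β, γ, ε} ∪ {δ}
  (now 31)
Round 5. New:
  {α, ζ}  = complement {β, γ, δ, ε}
  (now 32)
Round 6: no new sets; the family is a σ-algebra.

|σ(𝒜)| = 32.  σ(𝒜) = { {}, {α}, {δ}, {ε}, {ζ}, {α, δ}, {α, ε}, {α, ζ}, {β, γ}, {δ, ε}, {δ, ζ}, {ε, ζ}, {α, β, γ}, {α, δ, ε}, {α, δ, ζ}, {α, ε, ζ}, {β, γ, δ}, {β, γ, ε}, {β, γ, ζ}, {δ, ε, ζ}, {α, β, γ, δ}, {α, β, γ, ε}, {α, β, γ, ζ}, {α, δ, ε, ζ}, {β, γ, δ, ε}, {β, γ, δ, ζ}, {β, γ, ε, ζ}, {α, β, γ, δ, ε}, {α, β, γ, δ, ζ}, {α, β, γ, ε, ζ}, {β, γ, δ, ε, ζ}, Ω }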